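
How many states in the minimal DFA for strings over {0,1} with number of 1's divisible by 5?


Track (count of 1) mod 5: states 0..4, accept at 0
Minimal DFA: 5 states


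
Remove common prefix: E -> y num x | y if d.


Common prefix: 'y'
Factored: E -> y E', E' -> num x | if d


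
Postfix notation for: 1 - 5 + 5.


Left to right (same or higher precedence on left)
Postfix: 1 5 - 5 +


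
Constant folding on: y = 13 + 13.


13 + 13 = 26 at compile time
Optimized: y = 26


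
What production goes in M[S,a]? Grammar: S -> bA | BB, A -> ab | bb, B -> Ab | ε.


For [S, a]: 'a' ∈ FIRST(BB)
Entry: S -> BB


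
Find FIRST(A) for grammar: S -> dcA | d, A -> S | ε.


Per alternative of A: FIRST(S) = {d}; FIRST(ε) = {ε}
FIRST(A) = {d, ε}


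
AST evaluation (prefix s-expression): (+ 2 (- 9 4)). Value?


Evaluate inner: (- 9 4) = 5
Evaluate root: (+ 2 5) = 7
Result: 7


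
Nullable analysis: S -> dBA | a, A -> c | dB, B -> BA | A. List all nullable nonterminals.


A nonterminal is nullable iff some alternative derives ε (directly, or every symbol in it is nullable)
Nullable: {}


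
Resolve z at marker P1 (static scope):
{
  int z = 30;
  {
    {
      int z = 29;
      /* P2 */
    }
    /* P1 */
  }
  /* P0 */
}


P1's block does not declare z; resolves to the enclosing declaration at depth 0
z = 30


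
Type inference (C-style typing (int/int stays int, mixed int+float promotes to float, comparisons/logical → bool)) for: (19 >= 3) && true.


Operand types: bool && bool
Rule: logical operators take bool operands and yield bool
Result type: bool


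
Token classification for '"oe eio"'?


Pattern: double-quoted sequence
Type: STRING_LITERAL


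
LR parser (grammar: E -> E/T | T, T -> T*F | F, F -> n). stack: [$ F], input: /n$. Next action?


'F' (not preceded by T*) is the handle for T -> F
Action: reduce (T -> F)


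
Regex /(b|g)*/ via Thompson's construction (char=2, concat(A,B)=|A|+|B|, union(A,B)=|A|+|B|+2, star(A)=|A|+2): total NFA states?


Syntax tree has 2 char leaf(s), 1 union(s), 1 star(s)
chars contribute 2×2 = 4; each union adds +2; each star adds +2
Total: 4 + 2 + 2 = 8 states


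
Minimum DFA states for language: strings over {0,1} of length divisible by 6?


Track length mod 6: states 0..5, accept at 0
Minimal DFA: 6 states


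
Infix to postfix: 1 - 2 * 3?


* has higher precedence, evaluate 2*3 first
Postfix: 1 2 3 * -


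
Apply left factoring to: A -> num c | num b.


Common prefix: 'num'
Factored: A -> num A', A' -> c | b


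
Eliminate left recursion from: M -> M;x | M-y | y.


Left-recursive alternatives: M;x, M-y; non-recursive: y
Introduce M': M -> yM', M' -> ;xM' | -yM' | ε


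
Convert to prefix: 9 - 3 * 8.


'*' binds tighter: tree is (- 9 (* 3 8))
Prefix: - 9 * 3 8


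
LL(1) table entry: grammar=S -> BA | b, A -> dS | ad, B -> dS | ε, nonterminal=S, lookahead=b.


For [S, b]: 'b' ∈ FIRST(b)
Entry: S -> b


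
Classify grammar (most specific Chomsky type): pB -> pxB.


LHS has context (more than one symbol) and |LHS| ≤ |RHS|
Classification: Type 1 (Context-Sensitive)


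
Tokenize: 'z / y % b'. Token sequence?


Scan left to right, longest-match per lexeme
Tokens: ID(z), OP(/), ID(y), OP(%), ID(b)


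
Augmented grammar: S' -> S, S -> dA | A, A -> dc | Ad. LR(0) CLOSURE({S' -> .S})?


Start: S' -> .S
For each item with dot before a nonterminal B, add B -> .γ for every B-production
Closure: [S' -> .S, S -> .dA, S -> .A, A -> .dc, A -> .Ad]


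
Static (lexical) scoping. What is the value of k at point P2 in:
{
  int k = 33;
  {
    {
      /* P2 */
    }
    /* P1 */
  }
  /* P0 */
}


P2's block does not declare k; resolves to the enclosing declaration at depth 0
k = 33


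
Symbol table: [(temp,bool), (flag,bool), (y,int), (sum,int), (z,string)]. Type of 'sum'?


Lookup 'sum' → type int


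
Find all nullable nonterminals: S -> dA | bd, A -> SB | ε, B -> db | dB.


A nonterminal is nullable iff some alternative derives ε (directly, or every symbol in it is nullable)
Nullable: {A}


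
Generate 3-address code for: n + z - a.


Break into single-operator statements:
t1 = n + z
t2 = t1 - a


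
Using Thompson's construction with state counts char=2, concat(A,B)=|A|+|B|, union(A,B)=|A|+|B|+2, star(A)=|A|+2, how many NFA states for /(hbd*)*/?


Syntax tree has 3 char leaf(s), 0 union(s), 2 star(s)
chars contribute 3×2 = 6; each union adds +2; each star adds +2
Total: 6 + 0 + 4 = 10 states


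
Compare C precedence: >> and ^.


'>>' is shift (level 8); '^' is bitwise XOR (level 4)
Higher level binds tighter
'>>' has higher precedence than '^'


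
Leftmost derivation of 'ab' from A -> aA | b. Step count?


Derivation: A => aA => ab
Steps: 2


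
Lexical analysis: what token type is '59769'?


Pattern: digits only
Type: INTEGER_LITERAL


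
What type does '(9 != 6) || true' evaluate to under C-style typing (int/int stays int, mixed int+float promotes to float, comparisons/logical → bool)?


Operand types: bool || bool
Rule: logical operators take bool operands and yield bool
Result type: bool


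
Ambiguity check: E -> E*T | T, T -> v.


precedence layered via separate nonterminal T: deterministic
Unambiguous


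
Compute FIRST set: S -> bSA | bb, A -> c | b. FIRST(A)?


Per alternative of A: FIRST(c) = {c}; FIRST(b) = {b}
FIRST(A) = {b, c}


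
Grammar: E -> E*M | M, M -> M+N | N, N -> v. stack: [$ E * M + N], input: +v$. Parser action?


handle 'M+N' on top
Action: reduce (M -> M+N)


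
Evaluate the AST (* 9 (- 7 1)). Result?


Evaluate inner: (- 7 1) = 6
Evaluate root: (* 9 6) = 54
Result: 54


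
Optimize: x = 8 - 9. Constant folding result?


8 - 9 = -1 at compile time
Optimized: x = -1


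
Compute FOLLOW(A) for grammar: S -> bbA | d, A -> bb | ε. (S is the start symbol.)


$ ∈ FOLLOW(S). For each A -> αBβ: add FIRST(β)\{ε} to FOLLOW(B); if β nullable, add FOLLOW(A).
FOLLOW(A) = {$}


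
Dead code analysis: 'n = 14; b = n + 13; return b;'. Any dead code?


n is read by b's definition; b is returned
No dead code


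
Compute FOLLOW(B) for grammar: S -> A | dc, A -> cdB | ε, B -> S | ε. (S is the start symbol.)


$ ∈ FOLLOW(S). For each A -> αBβ: add FIRST(β)\{ε} to FOLLOW(B); if β nullable, add FOLLOW(A).
FOLLOW(B) = {$}


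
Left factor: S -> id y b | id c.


Common prefix: 'id'
Factored: S -> id S', S' -> y b | c


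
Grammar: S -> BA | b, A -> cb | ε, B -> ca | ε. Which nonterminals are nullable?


A nonterminal is nullable iff some alternative derives ε (directly, or every symbol in it is nullable)
Nullable: {A, B, S}


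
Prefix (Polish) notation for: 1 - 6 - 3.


left-to-right (same/higher precedence on left): tree is (- (- 1 6) 3)
Prefix: - - 1 6 3


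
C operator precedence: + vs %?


'%' is multiplicative (level 10); '+' is additive (level 9)
Higher level binds tighter
'%' has higher precedence than '+'


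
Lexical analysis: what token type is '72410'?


Pattern: digits only
Type: INTEGER_LITERAL


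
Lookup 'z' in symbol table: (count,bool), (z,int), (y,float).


Lookup 'z' → type int


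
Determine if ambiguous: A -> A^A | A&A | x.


'x^x&x' has two parse trees (no precedence encoded between ^ and &)
Ambiguous


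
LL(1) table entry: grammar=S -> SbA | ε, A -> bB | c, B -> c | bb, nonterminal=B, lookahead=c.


For [B, c]: 'c' ∈ FIRST(c)
Entry: B -> c


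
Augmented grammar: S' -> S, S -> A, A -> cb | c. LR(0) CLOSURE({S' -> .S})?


Start: S' -> .S
For each item with dot before a nonterminal B, add B -> .γ for every B-production
Closure: [S' -> .S, S -> .A, A -> .cb, A -> .c]


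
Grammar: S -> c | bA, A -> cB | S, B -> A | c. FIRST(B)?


Per alternative of B: FIRST(A) = {b, c}; FIRST(c) = {c}
FIRST(B) = {b, c}


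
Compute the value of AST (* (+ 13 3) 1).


Evaluate inner: (+ 13 3) = 16
Evaluate root: (* 16 1) = 16
Result: 16


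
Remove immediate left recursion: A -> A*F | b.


Left-recursive alternatives: A*F; non-recursive: b
Introduce A': A -> bA', A' -> *FA' | ε


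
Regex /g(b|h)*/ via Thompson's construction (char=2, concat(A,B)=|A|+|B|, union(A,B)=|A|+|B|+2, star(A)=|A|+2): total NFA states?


Syntax tree has 3 char leaf(s), 1 union(s), 1 star(s)
chars contribute 3×2 = 6; each union adds +2; each star adds +2
Total: 6 + 2 + 2 = 10 states


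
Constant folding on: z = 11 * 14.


11 * 14 = 154 at compile time
Optimized: z = 154


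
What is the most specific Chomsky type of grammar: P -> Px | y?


Left-linear: every RHS is a terminal or one nonterminal followed by a terminal
Classification: Type 3 (Regular)


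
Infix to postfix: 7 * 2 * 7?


Left to right (same or higher precedence on left)
Postfix: 7 2 * 7 *


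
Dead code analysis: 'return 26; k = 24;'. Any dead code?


statement follows a return and is unreachable
Dead: 'k = 24'


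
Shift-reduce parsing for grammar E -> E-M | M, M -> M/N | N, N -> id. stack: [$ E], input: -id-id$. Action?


shift '-' to continue E -> E-M
Action: shift


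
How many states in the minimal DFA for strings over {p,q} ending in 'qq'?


Track the longest suffix of input matching a prefix of 'qq': 3 classes (prefixes of length 0..2)
Minimal DFA: 3 states


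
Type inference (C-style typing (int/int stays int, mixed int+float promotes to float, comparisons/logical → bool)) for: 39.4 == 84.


Operand types: float == int
Rule: comparison yields bool
Result type: bool


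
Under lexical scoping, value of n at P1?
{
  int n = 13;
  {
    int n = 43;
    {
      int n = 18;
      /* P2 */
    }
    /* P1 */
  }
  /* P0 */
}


n declared in the same block as P1
n = 43


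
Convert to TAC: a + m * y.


Break into single-operator statements:
t1 = m * y
t2 = a + t1


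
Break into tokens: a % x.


Scan left to right, longest-match per lexeme
Tokens: ID(a), OP(%), ID(x)


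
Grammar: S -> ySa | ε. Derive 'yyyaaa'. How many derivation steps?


Derivation: S => ySa => yySaa => yyySaaa => yyyaaa
Steps: 4


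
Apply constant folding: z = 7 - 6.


7 - 6 = 1 at compile time
Optimized: z = 1


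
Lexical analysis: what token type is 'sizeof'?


Pattern: reserved word
Type: KEYWORD


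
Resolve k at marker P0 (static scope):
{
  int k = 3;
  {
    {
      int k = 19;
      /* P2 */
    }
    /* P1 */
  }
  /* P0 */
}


k declared in the same block as P0
k = 3


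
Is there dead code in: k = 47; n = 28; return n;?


k is assigned but never read
Dead: 'k = 47'


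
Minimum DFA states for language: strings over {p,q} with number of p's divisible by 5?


Track (count of p) mod 5: states 0..4, accept at 0
Minimal DFA: 5 states


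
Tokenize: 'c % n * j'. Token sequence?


Scan left to right, longest-match per lexeme
Tokens: ID(c), OP(%), ID(n), OP(*), ID(j)


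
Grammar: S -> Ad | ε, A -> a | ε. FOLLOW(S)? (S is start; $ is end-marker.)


$ ∈ FOLLOW(S). For each A -> αBβ: add FIRST(β)\{ε} to FOLLOW(B); if β nullable, add FOLLOW(A).
FOLLOW(S) = {$}


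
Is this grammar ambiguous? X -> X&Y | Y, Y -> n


precedence layered via separate nonterminal Y: deterministic
Unambiguous


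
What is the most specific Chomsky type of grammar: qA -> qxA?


LHS has context (more than one symbol) and |LHS| ≤ |RHS|
Classification: Type 1 (Context-Sensitive)


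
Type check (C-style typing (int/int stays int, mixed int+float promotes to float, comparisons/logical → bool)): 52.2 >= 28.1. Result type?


Operand types: float >= float
Rule: comparison yields bool
Result type: bool


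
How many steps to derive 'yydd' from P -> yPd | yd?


Derivation: P => yPd => yydd
Steps: 2


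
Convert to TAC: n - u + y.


Break into single-operator statements:
t1 = n - u
t2 = t1 + y


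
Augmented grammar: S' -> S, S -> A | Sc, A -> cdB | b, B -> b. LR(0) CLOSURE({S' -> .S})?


Start: S' -> .S
For each item with dot before a nonterminal B, add B -> .γ for every B-production
Closure: [S' -> .S, S -> .A, S -> .Sc, A -> .cdB, A -> .b]


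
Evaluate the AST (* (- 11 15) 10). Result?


Evaluate inner: (- 11 15) = -4
Evaluate root: (* -4 10) = -40
Result: -40


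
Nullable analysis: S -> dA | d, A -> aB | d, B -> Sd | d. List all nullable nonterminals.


A nonterminal is nullable iff some alternative derives ε (directly, or every symbol in it is nullable)
Nullable: {}


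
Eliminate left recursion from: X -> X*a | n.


Left-recursive alternatives: X*a; non-recursive: n
Introduce X': X -> nX', X' -> *aX' | ε


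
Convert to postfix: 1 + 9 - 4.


Left to right (same or higher precedence on left)
Postfix: 1 9 + 4 -


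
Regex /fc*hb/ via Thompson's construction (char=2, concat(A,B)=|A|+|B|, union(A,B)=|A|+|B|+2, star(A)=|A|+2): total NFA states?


Syntax tree has 4 char leaf(s), 0 union(s), 1 star(s)
chars contribute 4×2 = 8; each union adds +2; each star adds +2
Total: 8 + 0 + 2 = 10 states


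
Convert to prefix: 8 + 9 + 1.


left-to-right (same/higher precedence on left): tree is (+ (+ 8 9) 1)
Prefix: + + 8 9 1


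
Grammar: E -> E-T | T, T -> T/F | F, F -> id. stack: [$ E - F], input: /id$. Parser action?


'F' (not preceded by T/) is the handle for T -> F
Action: reduce (T -> F)


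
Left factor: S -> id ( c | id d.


Common prefix: 'id'
Factored: S -> id S', S' -> ( c | d


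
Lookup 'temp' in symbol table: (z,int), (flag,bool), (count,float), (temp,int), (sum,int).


Lookup 'temp' → type int


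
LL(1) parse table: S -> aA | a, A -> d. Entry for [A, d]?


For [A, d]: 'd' ∈ FIRST(d)
Entry: A -> d


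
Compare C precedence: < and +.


'+' is additive (level 9); '<' is relational (level 7)
Higher level binds tighter
'+' has higher precedence than '<'


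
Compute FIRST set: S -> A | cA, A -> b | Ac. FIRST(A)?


Per alternative of A: FIRST(b) = {b}; FIRST(Ac) = {b}
FIRST(A) = {b}


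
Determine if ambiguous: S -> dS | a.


right-linear, alternatives start with distinct terminals 'd' vs 'a': unique leftmost derivation
Unambiguous


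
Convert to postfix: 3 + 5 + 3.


Left to right (same or higher precedence on left)
Postfix: 3 5 + 3 +


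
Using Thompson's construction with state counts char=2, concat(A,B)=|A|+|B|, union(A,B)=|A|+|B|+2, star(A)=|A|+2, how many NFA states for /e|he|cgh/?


Syntax tree has 6 char leaf(s), 2 union(s), 0 star(s)
chars contribute 6×2 = 12; each union adds +2; each star adds +2
Total: 12 + 4 + 0 = 16 states


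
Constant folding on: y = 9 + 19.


9 + 19 = 28 at compile time
Optimized: y = 28


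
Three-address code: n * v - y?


Break into single-operator statements:
t1 = n * v
t2 = t1 - y


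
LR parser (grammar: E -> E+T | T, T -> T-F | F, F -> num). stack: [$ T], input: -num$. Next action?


shift '-' to continue T -> T-F
Action: shift


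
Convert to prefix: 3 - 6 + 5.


left-to-right (same/higher precedence on left): tree is (+ (- 3 6) 5)
Prefix: + - 3 6 5


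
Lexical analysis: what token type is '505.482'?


Pattern: digits with a decimal point
Type: FLOAT_LITERAL


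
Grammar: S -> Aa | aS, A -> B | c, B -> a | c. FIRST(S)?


Per alternative of S: FIRST(Aa) = {a, c}; FIRST(aS) = {a}
FIRST(S) = {a, c}


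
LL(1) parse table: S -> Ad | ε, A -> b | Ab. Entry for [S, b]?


For [S, b]: 'b' ∈ FIRST(Ad)
Entry: S -> Ad


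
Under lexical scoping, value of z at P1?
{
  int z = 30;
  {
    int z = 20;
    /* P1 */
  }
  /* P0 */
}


z declared in the same block as P1
z = 20


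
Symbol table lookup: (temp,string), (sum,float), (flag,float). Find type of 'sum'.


Lookup 'sum' → type float


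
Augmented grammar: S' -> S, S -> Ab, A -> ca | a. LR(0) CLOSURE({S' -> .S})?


Start: S' -> .S
For each item with dot before a nonterminal B, add B -> .γ for every B-production
Closure: [S' -> .S, S -> .Ab, A -> .ca, A -> .a]


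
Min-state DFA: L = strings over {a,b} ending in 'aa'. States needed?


Track the longest suffix of input matching a prefix of 'aa': 3 classes (prefixes of length 0..2)
Minimal DFA: 3 states


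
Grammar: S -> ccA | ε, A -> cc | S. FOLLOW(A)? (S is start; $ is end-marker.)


$ ∈ FOLLOW(S). For each A -> αBβ: add FIRST(β)\{ε} to FOLLOW(B); if β nullable, add FOLLOW(A).
FOLLOW(A) = {$}


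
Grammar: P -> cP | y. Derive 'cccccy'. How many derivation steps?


Derivation: P => cP => ccP => cccP => ccccP => cccccP => cccccy
Steps: 6


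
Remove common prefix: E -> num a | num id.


Common prefix: 'num'
Factored: E -> num E', E' -> a | id


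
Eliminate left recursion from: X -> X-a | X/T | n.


Left-recursive alternatives: X-a, X/T; non-recursive: n
Introduce X': X -> nX', X' -> -aX' | /TX' | ε


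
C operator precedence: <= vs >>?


'>>' is shift (level 8); '<=' is relational (level 7)
Higher level binds tighter
'>>' has higher precedence than '<='


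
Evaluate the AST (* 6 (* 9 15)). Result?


Evaluate inner: (* 9 15) = 135
Evaluate root: (* 6 135) = 810
Result: 810


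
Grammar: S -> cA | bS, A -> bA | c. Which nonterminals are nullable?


A nonterminal is nullable iff some alternative derives ε (directly, or every symbol in it is nullable)
Nullable: {}


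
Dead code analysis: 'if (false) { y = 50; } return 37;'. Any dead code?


condition is constant false, so the whole block is unreachable
Dead: 'if (false) { y = 50; }'


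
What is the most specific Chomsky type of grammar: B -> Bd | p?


Left-linear: every RHS is a terminal or one nonterminal followed by a terminal
Classification: Type 3 (Regular)


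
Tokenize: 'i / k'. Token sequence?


Scan left to right, longest-match per lexeme
Tokens: ID(i), OP(/), ID(k)


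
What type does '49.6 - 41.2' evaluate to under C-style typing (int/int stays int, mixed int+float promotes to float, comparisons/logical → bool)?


Operand types: float - float
Rule: mixed int/float promotes to float; int/int stays int
Result type: float


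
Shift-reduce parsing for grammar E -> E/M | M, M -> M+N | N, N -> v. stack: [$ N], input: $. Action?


'N' (not preceded by M+) is the handle for M -> N
Action: reduce (M -> N)


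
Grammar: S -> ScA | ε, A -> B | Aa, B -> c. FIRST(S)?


Per alternative of S: FIRST(ScA) = {c}; FIRST(ε) = {ε}
FIRST(S) = {c, ε}


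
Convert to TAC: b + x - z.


Break into single-operator statements:
t1 = b + x
t2 = t1 - z


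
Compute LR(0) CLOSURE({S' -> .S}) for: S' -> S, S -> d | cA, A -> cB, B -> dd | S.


Start: S' -> .S
For each item with dot before a nonterminal B, add B -> .γ for every B-production
Closure: [S' -> .S, S -> .d, S -> .cA]


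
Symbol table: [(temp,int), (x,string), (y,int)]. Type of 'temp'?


Lookup 'temp' → type int


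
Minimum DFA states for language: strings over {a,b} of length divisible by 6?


Track length mod 6: states 0..5, accept at 0
Minimal DFA: 6 states


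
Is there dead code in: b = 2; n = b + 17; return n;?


b is read by n's definition; n is returned
No dead code


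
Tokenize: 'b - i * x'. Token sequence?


Scan left to right, longest-match per lexeme
Tokens: ID(b), OP(-), ID(i), OP(*), ID(x)


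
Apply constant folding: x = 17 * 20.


17 * 20 = 340 at compile time
Optimized: x = 340


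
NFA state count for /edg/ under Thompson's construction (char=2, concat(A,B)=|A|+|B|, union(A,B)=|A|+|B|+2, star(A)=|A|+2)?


Syntax tree has 3 char leaf(s), 0 union(s), 0 star(s)
chars contribute 3×2 = 6; each union adds +2; each star adds +2
Total: 6 + 0 + 0 = 6 states


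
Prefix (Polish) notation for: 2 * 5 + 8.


left-to-right (same/higher precedence on left): tree is (+ (* 2 5) 8)
Prefix: + * 2 5 8


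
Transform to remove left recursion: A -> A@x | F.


Left-recursive alternatives: A@x; non-recursive: F
Introduce A': A -> FA', A' -> @xA' | ε


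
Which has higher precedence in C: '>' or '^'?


'>' is relational (level 7); '^' is bitwise XOR (level 4)
Higher level binds tighter
'>' has higher precedence than '^'


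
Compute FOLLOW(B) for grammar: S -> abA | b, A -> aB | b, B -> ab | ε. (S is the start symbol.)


$ ∈ FOLLOW(S). For each A -> αBβ: add FIRST(β)\{ε} to FOLLOW(B); if β nullable, add FOLLOW(A).
FOLLOW(B) = {$}


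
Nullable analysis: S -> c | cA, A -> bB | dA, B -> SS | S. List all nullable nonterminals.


A nonterminal is nullable iff some alternative derives ε (directly, or every symbol in it is nullable)
Nullable: {}


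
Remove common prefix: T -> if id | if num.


Common prefix: 'if'
Factored: T -> if T', T' -> id | num


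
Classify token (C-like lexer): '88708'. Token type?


Pattern: digits only
Type: INTEGER_LITERAL


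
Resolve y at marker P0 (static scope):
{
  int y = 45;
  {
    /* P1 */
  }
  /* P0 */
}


y declared in the same block as P0
y = 45


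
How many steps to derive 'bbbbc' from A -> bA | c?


Derivation: A => bA => bbA => bbbA => bbbbA => bbbbc
Steps: 5


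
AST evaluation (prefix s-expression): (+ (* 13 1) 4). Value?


Evaluate inner: (* 13 1) = 13
Evaluate root: (+ 13 4) = 17
Result: 17


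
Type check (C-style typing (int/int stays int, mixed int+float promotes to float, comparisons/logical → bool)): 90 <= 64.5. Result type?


Operand types: int <= float
Rule: comparison yields bool
Result type: bool


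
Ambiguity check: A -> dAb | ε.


balanced d^n…b^n: each string has a unique parse
Unambiguous


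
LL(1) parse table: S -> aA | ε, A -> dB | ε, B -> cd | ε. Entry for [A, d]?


For [A, d]: 'd' ∈ FIRST(dB)
Entry: A -> dB


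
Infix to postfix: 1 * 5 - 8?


Left to right (same or higher precedence on left)
Postfix: 1 5 * 8 -


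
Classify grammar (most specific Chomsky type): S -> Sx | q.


Left-linear: every RHS is a terminal or one nonterminal followed by a terminal
Classification: Type 3 (Regular)


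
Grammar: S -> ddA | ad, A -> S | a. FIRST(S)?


Per alternative of S: FIRST(ddA) = {d}; FIRST(ad) = {a}
FIRST(S) = {a, d}


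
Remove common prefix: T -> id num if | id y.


Common prefix: 'id'
Factored: T -> id T', T' -> num if | y


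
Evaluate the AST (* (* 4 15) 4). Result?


Evaluate inner: (* 4 15) = 60
Evaluate root: (* 60 4) = 240
Result: 240


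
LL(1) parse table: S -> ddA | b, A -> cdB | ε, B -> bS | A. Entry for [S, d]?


For [S, d]: 'd' ∈ FIRST(ddA)
Entry: S -> ddA


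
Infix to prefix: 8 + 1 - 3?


left-to-right (same/higher precedence on left): tree is (- (+ 8 1) 3)
Prefix: - + 8 1 3


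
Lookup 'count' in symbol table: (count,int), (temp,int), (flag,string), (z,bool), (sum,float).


Lookup 'count' → type int


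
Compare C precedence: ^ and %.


'%' is multiplicative (level 10); '^' is bitwise XOR (level 4)
Higher level binds tighter
'%' has higher precedence than '^'


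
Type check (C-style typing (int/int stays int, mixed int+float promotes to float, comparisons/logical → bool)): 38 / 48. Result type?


Operand types: int / int
Rule: mixed int/float promotes to float; int/int stays int
Result type: int


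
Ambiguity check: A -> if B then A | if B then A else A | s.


dangling else: 'if B then if B then s else s' parses two ways
Ambiguous


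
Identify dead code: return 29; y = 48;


statement follows a return and is unreachable
Dead: 'y = 48'


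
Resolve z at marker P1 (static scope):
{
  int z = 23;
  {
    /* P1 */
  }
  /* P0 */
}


P1's block does not declare z; resolves to the enclosing declaration at depth 0
z = 23


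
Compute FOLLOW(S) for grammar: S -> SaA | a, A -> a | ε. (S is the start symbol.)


$ ∈ FOLLOW(S). For each A -> αBβ: add FIRST(β)\{ε} to FOLLOW(B); if β nullable, add FOLLOW(A).
FOLLOW(S) = {$, a}


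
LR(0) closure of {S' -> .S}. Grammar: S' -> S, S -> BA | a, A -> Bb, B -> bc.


Start: S' -> .S
For each item with dot before a nonterminal B, add B -> .γ for every B-production
Closure: [S' -> .S, S -> .BA, S -> .a, B -> .bc]


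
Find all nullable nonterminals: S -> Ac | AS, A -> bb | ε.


A nonterminal is nullable iff some alternative derives ε (directly, or every symbol in it is nullable)
Nullable: {A}


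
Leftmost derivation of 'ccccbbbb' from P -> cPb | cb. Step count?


Derivation: P => cPb => ccPbb => cccPbbb => ccccbbbb
Steps: 4


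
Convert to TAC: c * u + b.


Break into single-operator statements:
t1 = c * u
t2 = t1 + b


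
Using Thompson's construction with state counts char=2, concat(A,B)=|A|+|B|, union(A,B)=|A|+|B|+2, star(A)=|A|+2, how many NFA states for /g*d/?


Syntax tree has 2 char leaf(s), 0 union(s), 1 star(s)
chars contribute 2×2 = 4; each union adds +2; each star adds +2
Total: 4 + 0 + 2 = 6 states


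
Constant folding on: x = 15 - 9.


15 - 9 = 6 at compile time
Optimized: x = 6


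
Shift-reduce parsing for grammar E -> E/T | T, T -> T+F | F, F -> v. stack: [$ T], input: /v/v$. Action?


lookahead ∉ {+} so T won't extend; reduce E -> T
Action: reduce (E -> T)


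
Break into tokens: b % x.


Scan left to right, longest-match per lexeme
Tokens: ID(b), OP(%), ID(x)


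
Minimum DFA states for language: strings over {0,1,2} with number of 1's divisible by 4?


Track (count of 1) mod 4: states 0..3, accept at 0
Minimal DFA: 4 states


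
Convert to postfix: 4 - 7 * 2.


* has higher precedence, evaluate 7*2 first
Postfix: 4 7 2 * -


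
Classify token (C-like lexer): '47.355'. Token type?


Pattern: digits with a decimal point
Type: FLOAT_LITERAL


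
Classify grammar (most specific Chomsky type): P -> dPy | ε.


Single nonterminal LHS, but d^n y^n is not regular
Classification: Type 2 (Context-Free)


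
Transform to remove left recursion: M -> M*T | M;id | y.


Left-recursive alternatives: M*T, M;id; non-recursive: y
Introduce M': M -> yM', M' -> *TM' | ;idM' | ε


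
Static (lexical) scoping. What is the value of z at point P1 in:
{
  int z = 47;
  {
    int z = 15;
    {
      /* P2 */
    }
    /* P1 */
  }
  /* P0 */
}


z declared in the same block as P1
z = 15


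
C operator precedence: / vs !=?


'/' is multiplicative (level 10); '!=' is equality (level 6)
Higher level binds tighter
'/' has higher precedence than '!='


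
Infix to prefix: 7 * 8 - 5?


left-to-right (same/higher precedence on left): tree is (- (* 7 8) 5)
Prefix: - * 7 8 5


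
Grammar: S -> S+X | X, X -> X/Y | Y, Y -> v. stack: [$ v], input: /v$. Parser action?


'v' on top is the handle for Y -> v
Action: reduce (Y -> v)


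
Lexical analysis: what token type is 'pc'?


Pattern: letter/underscore followed by alphanumerics, not a keyword
Type: IDENTIFIER


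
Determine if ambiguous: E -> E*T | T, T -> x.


precedence layered via separate nonterminal T: deterministic
Unambiguous


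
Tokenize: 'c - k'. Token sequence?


Scan left to right, longest-match per lexeme
Tokens: ID(c), OP(-), ID(k)


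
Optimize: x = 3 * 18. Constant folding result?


3 * 18 = 54 at compile time
Optimized: x = 54


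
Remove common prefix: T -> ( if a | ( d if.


Common prefix: '('
Factored: T -> ( T', T' -> if a | d if


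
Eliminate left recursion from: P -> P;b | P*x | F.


Left-recursive alternatives: P;b, P*x; non-recursive: F
Introduce P': P -> FP', P' -> ;bP' | *xP' | ε


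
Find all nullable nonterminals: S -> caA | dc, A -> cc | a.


A nonterminal is nullable iff some alternative derives ε (directly, or every symbol in it is nullable)
Nullable: {}


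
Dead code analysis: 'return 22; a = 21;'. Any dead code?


statement follows a return and is unreachable
Dead: 'a = 21'


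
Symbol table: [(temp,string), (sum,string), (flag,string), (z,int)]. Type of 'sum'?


Lookup 'sum' → type string


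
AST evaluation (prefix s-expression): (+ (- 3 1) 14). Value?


Evaluate inner: (- 3 1) = 2
Evaluate root: (+ 2 14) = 16
Result: 16


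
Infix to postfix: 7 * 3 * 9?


Left to right (same or higher precedence on left)
Postfix: 7 3 * 9 *


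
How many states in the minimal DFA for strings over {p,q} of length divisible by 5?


Track length mod 5: states 0..4, accept at 0
Minimal DFA: 5 states


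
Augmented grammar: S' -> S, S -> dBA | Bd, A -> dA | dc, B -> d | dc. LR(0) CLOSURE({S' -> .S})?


Start: S' -> .S
For each item with dot before a nonterminal B, add B -> .γ for every B-production
Closure: [S' -> .S, S -> .dBA, S -> .Bd, B -> .d, B -> .dc]


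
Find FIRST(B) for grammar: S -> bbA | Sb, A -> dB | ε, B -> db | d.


Per alternative of B: FIRST(db) = {d}; FIRST(d) = {d}
FIRST(B) = {d}


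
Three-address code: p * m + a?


Break into single-operator statements:
t1 = p * m
t2 = t1 + a


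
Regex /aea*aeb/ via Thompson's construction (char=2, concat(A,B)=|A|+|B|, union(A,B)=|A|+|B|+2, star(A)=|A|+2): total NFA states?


Syntax tree has 6 char leaf(s), 0 union(s), 1 star(s)
chars contribute 6×2 = 12; each union adds +2; each star adds +2
Total: 12 + 0 + 2 = 14 states


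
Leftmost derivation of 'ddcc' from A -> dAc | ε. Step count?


Derivation: A => dAc => ddAcc => ddcc
Steps: 3


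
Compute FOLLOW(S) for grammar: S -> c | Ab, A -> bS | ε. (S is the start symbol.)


$ ∈ FOLLOW(S). For each A -> αBβ: add FIRST(β)\{ε} to FOLLOW(B); if β nullable, add FOLLOW(A).
FOLLOW(S) = {$, b}


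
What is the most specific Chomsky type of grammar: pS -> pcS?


LHS has context (more than one symbol) and |LHS| ≤ |RHS|
Classification: Type 1 (Context-Sensitive)


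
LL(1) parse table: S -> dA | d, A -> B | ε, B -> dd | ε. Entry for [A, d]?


For [A, d]: 'd' ∈ FIRST(B)
Entry: A -> B


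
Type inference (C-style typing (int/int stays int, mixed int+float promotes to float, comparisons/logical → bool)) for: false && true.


Operand types: bool && bool
Rule: logical operators take bool operands and yield bool
Result type: bool


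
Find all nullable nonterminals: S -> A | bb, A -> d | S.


A nonterminal is nullable iff some alternative derives ε (directly, or every symbol in it is nullable)
Nullable: {}


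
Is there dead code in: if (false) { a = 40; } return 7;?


condition is constant false, so the whole block is unreachable
Dead: 'if (false) { a = 40; }'


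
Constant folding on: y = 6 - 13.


6 - 13 = -7 at compile time
Optimized: y = -7


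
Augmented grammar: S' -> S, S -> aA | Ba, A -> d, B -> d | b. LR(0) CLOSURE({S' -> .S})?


Start: S' -> .S
For each item with dot before a nonterminal B, add B -> .γ for every B-production
Closure: [S' -> .S, S -> .aA, S -> .Ba, B -> .d, B -> .b]


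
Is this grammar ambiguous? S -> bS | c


right-linear, alternatives start with distinct terminals 'b' vs 'c': unique leftmost derivation
Unambiguous


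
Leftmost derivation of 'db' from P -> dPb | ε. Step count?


Derivation: P => dPb => db
Steps: 2


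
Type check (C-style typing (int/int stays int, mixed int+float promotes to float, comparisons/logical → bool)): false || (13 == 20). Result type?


Operand types: bool || bool
Rule: logical operators take bool operands and yield bool
Result type: bool


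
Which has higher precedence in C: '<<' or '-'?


'-' is additive (level 9); '<<' is shift (level 8)
Higher level binds tighter
'-' has higher precedence than '<<'


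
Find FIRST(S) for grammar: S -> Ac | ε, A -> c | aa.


Per alternative of S: FIRST(Ac) = {a, c}; FIRST(ε) = {ε}
FIRST(S) = {a, c, ε}


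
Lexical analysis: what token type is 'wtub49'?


Pattern: letter/underscore followed by alphanumerics, not a keyword
Type: IDENTIFIER


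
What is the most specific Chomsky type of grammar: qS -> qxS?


LHS has context (more than one symbol) and |LHS| ≤ |RHS|
Classification: Type 1 (Context-Sensitive)


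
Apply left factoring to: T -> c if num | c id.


Common prefix: 'c'
Factored: T -> c T', T' -> if num | id


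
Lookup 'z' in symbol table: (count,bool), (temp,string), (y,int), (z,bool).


Lookup 'z' → type bool


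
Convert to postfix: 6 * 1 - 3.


Left to right (same or higher precedence on left)
Postfix: 6 1 * 3 -


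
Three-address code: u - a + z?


Break into single-operator statements:
t1 = u - a
t2 = t1 + z


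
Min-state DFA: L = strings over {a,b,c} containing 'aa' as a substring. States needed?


KMP-style automaton: 2 progress states + 1 absorbing accept = 3
Minimal DFA: 3 states


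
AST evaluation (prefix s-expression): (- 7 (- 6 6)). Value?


Evaluate inner: (- 6 6) = 0
Evaluate root: (- 7 0) = 7
Result: 7


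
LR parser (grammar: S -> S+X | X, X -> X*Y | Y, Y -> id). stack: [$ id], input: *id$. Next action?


'id' on top is the handle for Y -> id
Action: reduce (Y -> id)


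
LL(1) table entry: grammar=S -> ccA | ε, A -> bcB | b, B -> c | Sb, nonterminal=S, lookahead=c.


For [S, c]: 'c' ∈ FIRST(ccA)
Entry: S -> ccA


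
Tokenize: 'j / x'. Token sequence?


Scan left to right, longest-match per lexeme
Tokens: ID(j), OP(/), ID(x)


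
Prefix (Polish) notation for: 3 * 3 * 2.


left-to-right (same/higher precedence on left): tree is (* (* 3 3) 2)
Prefix: * * 3 3 2


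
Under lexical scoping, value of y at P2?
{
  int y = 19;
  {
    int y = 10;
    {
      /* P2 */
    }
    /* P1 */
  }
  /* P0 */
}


P2's block does not declare y; resolves to the enclosing declaration at depth 1
y = 10


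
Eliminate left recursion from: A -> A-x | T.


Left-recursive alternatives: A-x; non-recursive: T
Introduce A': A -> TA', A' -> -xA' | ε


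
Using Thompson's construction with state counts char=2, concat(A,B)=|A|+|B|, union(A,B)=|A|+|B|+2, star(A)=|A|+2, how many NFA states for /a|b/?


Syntax tree has 2 char leaf(s), 1 union(s), 0 star(s)
chars contribute 2×2 = 4; each union adds +2; each star adds +2
Total: 4 + 2 + 0 = 6 states


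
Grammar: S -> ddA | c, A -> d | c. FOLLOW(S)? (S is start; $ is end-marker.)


$ ∈ FOLLOW(S). For each A -> αBβ: add FIRST(β)\{ε} to FOLLOW(B); if β nullable, add FOLLOW(A).
FOLLOW(S) = {$}


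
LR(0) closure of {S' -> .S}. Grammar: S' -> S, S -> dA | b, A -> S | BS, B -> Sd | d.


Start: S' -> .S
For each item with dot before a nonterminal B, add B -> .γ for every B-production
Closure: [S' -> .S, S -> .dA, S -> .b]


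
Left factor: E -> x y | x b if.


Common prefix: 'x'
Factored: E -> x E', E' -> y | b if


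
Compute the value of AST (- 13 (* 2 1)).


Evaluate inner: (* 2 1) = 2
Evaluate root: (- 13 2) = 11
Result: 11


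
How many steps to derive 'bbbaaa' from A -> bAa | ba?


Derivation: A => bAa => bbAaa => bbbaaa
Steps: 3


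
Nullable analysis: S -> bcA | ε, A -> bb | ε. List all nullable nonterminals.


A nonterminal is nullable iff some alternative derives ε (directly, or every symbol in it is nullable)
Nullable: {A, S}


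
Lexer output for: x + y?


Scan left to right, longest-match per lexeme
Tokens: ID(x), OP(+), ID(y)


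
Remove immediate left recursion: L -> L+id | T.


Left-recursive alternatives: L+id; non-recursive: T
Introduce L': L -> TL', L' -> +idL' | ε


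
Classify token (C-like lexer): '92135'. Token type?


Pattern: digits only
Type: INTEGER_LITERAL


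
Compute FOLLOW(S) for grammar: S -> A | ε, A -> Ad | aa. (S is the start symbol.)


$ ∈ FOLLOW(S). For each A -> αBβ: add FIRST(β)\{ε} to FOLLOW(B); if β nullable, add FOLLOW(A).
FOLLOW(S) = {$}


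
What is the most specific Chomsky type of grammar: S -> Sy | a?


Left-linear: every RHS is a terminal or one nonterminal followed by a terminal
Classification: Type 3 (Regular)


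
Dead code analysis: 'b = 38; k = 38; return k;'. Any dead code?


b is assigned but never read
Dead: 'b = 38'


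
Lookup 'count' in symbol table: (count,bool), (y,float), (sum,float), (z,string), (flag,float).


Lookup 'count' → type bool


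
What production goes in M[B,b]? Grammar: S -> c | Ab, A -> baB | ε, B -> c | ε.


For [B, b]: ε is nullable and 'b' ∈ FOLLOW(B)
Entry: B -> ε


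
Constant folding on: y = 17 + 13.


17 + 13 = 30 at compile time
Optimized: y = 30


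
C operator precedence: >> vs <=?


'>>' is shift (level 8); '<=' is relational (level 7)
Higher level binds tighter
'>>' has higher precedence than '<='


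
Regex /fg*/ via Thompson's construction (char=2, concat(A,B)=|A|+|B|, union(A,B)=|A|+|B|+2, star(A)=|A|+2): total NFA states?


Syntax tree has 2 char leaf(s), 0 union(s), 1 star(s)
chars contribute 2×2 = 4; each union adds +2; each star adds +2
Total: 4 + 0 + 2 = 6 states


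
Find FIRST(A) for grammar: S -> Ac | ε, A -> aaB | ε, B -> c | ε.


Per alternative of A: FIRST(aaB) = {a}; FIRST(ε) = {ε}
FIRST(A) = {a, ε}


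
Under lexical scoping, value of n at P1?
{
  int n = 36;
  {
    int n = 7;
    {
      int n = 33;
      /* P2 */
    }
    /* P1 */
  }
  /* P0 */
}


n declared in the same block as P1
n = 7


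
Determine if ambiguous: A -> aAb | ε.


balanced a^n…b^n: each string has a unique parse
Unambiguous


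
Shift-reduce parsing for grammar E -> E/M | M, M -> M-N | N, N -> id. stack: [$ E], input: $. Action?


start symbol E on stack, input exhausted
Action: accept


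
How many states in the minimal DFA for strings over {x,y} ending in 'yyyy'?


Track the longest suffix of input matching a prefix of 'yyyy': 5 classes (prefixes of length 0..4)
Minimal DFA: 5 states


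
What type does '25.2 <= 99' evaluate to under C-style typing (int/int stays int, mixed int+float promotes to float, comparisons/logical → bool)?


Operand types: float <= int
Rule: comparison yields bool
Result type: bool


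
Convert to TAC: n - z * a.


Break into single-operator statements:
t1 = z * a
t2 = n - t1


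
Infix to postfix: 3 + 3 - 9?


Left to right (same or higher precedence on left)
Postfix: 3 3 + 9 -


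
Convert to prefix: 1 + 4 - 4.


left-to-right (same/higher precedence on left): tree is (- (+ 1 4) 4)
Prefix: - + 1 4 4


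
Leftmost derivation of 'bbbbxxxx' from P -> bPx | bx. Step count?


Derivation: P => bPx => bbPxx => bbbPxxx => bbbbxxxx
Steps: 4


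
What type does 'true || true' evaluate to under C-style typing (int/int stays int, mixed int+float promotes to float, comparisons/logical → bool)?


Operand types: bool || bool
Rule: logical operators take bool operands and yield bool
Result type: bool


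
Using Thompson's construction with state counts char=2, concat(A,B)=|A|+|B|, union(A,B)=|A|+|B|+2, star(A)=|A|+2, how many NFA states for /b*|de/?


Syntax tree has 3 char leaf(s), 1 union(s), 1 star(s)
chars contribute 3×2 = 6; each union adds +2; each star adds +2
Total: 6 + 2 + 2 = 10 states


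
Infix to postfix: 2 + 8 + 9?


Left to right (same or higher precedence on left)
Postfix: 2 8 + 9 +


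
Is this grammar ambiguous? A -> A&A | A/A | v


'v&v/v' has two parse trees (no precedence encoded between & and /)
Ambiguous


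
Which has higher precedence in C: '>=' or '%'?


'%' is multiplicative (level 10); '>=' is relational (level 7)
Higher level binds tighter
'%' has higher precedence than '>='
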